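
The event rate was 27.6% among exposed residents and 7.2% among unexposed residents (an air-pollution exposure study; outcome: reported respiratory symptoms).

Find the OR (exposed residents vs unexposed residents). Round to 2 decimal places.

odds, exposed residents = 0.2760/0.7240 = 0.3812
odds, unexposed residents = 0.0720/0.9280 = 0.0776
OR = 0.3812 / 0.0776 = 4.91

4.91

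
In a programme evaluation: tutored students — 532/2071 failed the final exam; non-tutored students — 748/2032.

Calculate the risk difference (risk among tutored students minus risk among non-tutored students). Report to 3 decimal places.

risk, tutored students = 532/2071 = 0.2569
risk, non-tutored students = 748/2032 = 0.3681
risk difference = 0.2569 − 0.3681 = -0.111

RD = -0.111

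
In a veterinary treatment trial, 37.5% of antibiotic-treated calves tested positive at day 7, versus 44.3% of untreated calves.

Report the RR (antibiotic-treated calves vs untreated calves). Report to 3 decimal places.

RR = 0.3750 / 0.4430 = 0.847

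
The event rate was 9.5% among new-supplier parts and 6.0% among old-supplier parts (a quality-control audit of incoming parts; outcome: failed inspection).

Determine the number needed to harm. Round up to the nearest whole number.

absolute risk difference = 0.035000
1 / 0.035000 = 28.571 → round up → 29

29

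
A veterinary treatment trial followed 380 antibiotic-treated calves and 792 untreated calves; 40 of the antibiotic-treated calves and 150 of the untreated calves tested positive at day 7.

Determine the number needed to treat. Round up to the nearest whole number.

risk, antibiotic-treated calves = 40/380 = 0.105263
risk, untreated calves = 150/792 = 0.189394
absolute risk difference = 0.084131
1 / 0.084131 = 11.886 → round up → 12

NNT = 12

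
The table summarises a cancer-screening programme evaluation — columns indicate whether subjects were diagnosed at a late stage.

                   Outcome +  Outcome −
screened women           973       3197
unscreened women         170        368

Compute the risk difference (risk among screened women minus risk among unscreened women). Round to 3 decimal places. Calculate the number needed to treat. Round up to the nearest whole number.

risk, screened women = 973/4170 = 0.2333
risk, unscreened women = 170/538 = 0.3160
risk difference = 0.2333 − 0.3160 = -0.083
absolute risk difference = 0.082652
1 / 0.082652 = 12.099 → round up → 13

RD = -0.083; NNT = 13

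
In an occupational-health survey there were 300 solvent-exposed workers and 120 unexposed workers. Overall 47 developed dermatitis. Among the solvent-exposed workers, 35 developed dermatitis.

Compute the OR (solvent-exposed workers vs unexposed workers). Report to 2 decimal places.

1.19

solvent-exposed workers without the outcome: 300 − 35 = 265
unexposed workers with the outcome: 47 − 35 = 12
unexposed workers without the outcome: 120 − 12 = 108
odds, solvent-exposed workers = 35/265 = 0.1321
odds, unexposed workers = 12/108 = 0.1111
OR = 0.1321 / 0.1111 = 1.19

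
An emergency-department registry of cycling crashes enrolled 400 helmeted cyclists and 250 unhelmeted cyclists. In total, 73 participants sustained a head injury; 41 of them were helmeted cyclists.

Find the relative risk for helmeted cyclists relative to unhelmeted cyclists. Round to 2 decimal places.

RR = 0.80

helmeted cyclists without the outcome: 400 − 41 = 359
unhelmeted cyclists with the outcome: 73 − 41 = 32
unhelmeted cyclists without the outcome: 250 − 32 = 218
risk, helmeted cyclists = 41/400 = 0.1025
risk, unhelmeted cyclists = 32/250 = 0.1280
RR = 0.1025 / 0.1280 = 0.80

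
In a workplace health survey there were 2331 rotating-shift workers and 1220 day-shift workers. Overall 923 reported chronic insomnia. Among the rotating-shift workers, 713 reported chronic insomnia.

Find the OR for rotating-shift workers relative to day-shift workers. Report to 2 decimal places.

OR: 2.12

rotating-shift workers without the outcome: 2331 − 713 = 1618
day-shift workers with the outcome: 923 − 713 = 210
day-shift workers without the outcome: 1220 − 210 = 1010
odds, rotating-shift workers = 713/1618 = 0.4407
odds, day-shift workers = 210/1010 = 0.2079
OR = 0.4407 / 0.2079 = 2.12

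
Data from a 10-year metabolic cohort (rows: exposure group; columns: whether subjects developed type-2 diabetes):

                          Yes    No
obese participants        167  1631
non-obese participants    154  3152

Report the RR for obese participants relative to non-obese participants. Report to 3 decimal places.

RR = 1.994

risk, obese participants = 167/1798 = 0.09288
risk, non-obese participants = 154/3306 = 0.04658
RR = 0.09288 / 0.04658 = 1.994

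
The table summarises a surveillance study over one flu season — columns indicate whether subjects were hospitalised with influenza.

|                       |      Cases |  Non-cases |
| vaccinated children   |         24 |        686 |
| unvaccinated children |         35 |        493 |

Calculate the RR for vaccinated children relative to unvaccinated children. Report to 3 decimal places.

risk, vaccinated children = 24/710 = 0.03380
risk, unvaccinated children = 35/528 = 0.06629
RR = 0.03380 / 0.06629 = 0.510

RR: 0.510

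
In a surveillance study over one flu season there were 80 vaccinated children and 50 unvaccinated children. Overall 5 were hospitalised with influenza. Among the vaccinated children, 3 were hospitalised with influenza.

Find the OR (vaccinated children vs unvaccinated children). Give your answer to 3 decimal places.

vaccinated children without the outcome: 80 − 3 = 77
unvaccinated children with the outcome: 5 − 3 = 2
unvaccinated children without the outcome: 50 − 2 = 48
OR = (3 × 48) / (77 × 2) = 144/154 ≈ 0.935

0.935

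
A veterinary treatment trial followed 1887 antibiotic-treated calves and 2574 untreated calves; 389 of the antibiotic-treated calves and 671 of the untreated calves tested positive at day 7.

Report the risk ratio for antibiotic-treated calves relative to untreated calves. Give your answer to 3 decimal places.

0.791

risk, antibiotic-treated calves = 389/1887 = 0.2061
risk, untreated calves = 671/2574 = 0.2607
RR = 0.2061 / 0.2607 = 0.791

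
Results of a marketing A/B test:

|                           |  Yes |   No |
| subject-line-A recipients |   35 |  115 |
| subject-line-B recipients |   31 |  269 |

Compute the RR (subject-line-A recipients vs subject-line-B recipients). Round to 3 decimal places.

risk, subject-line-A recipients = 35/150 = 0.2333
risk, subject-line-B recipients = 31/300 = 0.1033
RR = 0.2333 / 0.1033 = 2.258

2.258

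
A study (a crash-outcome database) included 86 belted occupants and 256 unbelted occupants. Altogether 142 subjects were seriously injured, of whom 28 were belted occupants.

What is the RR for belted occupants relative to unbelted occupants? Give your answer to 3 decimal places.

0.731

belted occupants without the outcome: 86 − 28 = 58
unbelted occupants with the outcome: 142 − 28 = 114
unbelted occupants without the outcome: 256 − 114 = 142
risk, belted occupants = 28/86 = 0.3256
risk, unbelted occupants = 114/256 = 0.4453
RR = 0.3256 / 0.4453 = 0.731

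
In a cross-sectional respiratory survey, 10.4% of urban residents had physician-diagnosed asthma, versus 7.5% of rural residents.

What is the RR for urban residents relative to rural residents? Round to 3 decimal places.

RR = 0.1040 / 0.0750 = 1.387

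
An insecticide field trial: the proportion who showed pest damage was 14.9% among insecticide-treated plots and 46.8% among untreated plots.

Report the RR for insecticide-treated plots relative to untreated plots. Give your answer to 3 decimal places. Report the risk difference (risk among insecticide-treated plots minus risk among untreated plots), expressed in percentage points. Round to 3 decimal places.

RR = 0.1490 / 0.4680 = 0.318
risk difference = 0.1490 − 0.4680 = -0.3190 → -31.900 percentage points

RR = 0.318; RD = -31.900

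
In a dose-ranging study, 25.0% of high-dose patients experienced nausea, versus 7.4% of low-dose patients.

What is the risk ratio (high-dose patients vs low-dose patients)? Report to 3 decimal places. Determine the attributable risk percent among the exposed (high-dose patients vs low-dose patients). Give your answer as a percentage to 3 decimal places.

RR = 0.2500 / 0.0740 = 3.378
AR% = (0.2500 − 0.0740) / 0.2500 = 0.7040 → 70.400%

RR = 3.378; AR% = 70.400%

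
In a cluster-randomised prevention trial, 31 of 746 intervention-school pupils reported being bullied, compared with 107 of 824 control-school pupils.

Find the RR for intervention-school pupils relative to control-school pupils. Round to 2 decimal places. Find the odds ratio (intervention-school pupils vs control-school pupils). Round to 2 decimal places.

RR = 0.32; OR = 0.29

risk, intervention-school pupils = 31/746 = 0.04155
risk, control-school pupils = 107/824 = 0.12985
RR = 0.04155 / 0.12985 = 0.32
OR = (31 × 717) / (715 × 107) = 22227/76505 ≈ 0.29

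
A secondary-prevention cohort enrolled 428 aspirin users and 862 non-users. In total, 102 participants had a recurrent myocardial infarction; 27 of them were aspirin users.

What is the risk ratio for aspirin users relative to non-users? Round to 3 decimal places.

RR: 0.725

aspirin users without the outcome: 428 − 27 = 401
non-users with the outcome: 102 − 27 = 75
non-users without the outcome: 862 − 75 = 787
risk, aspirin users = 27/428 = 0.0631
risk, non-users = 75/862 = 0.0870
RR = 0.0631 / 0.0870 = 0.725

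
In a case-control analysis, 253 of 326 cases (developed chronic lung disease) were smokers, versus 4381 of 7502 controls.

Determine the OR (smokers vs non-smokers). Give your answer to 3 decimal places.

OR = (253 × 3121) / (4381 × 73) = 789613/319813 ≈ 2.469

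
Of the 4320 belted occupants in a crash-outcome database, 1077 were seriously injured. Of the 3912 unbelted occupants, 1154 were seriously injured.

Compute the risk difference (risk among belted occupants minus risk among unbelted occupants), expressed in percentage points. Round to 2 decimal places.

-4.57

risk, belted occupants = 1077/4320 = 0.2493
risk, unbelted occupants = 1154/3912 = 0.2950
risk difference = 0.2493 − 0.2950 = -0.0457 → -4.57 percentage points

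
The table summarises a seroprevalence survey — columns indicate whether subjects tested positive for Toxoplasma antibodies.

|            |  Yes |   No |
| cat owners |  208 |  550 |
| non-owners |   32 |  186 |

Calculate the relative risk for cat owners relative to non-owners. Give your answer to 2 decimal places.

risk, cat owners = 208/758 = 0.2744
risk, non-owners = 32/218 = 0.1468
RR = 0.2744 / 0.1468 = 1.87

RR ≈ 1.87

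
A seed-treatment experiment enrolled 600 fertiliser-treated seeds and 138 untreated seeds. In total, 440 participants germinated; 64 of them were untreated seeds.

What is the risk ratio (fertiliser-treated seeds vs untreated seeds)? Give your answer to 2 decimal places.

fertiliser-treated seeds with the outcome: 440 − 64 = 376
fertiliser-treated seeds without the outcome: 600 − 376 = 224
untreated seeds without the outcome: 138 − 64 = 74
risk, fertiliser-treated seeds = 376/600 = 0.6267
risk, untreated seeds = 64/138 = 0.4638
RR = 0.6267 / 0.4638 = 1.35

RR: 1.35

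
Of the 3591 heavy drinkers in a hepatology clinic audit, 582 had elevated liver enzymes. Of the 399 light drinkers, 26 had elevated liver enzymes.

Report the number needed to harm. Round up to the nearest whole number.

NNH = 11

risk, heavy drinkers = 582/3591 = 0.162072
risk, light drinkers = 26/399 = 0.065163
absolute risk difference = 0.096909
1 / 0.096909 = 10.319 → round up → 11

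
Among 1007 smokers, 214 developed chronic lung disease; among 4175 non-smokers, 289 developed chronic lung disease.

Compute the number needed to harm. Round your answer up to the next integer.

7

risk, smokers = 214/1007 = 0.212512
risk, non-smokers = 289/4175 = 0.069222
absolute risk difference = 0.143291
1 / 0.143291 = 6.979 → round up → 7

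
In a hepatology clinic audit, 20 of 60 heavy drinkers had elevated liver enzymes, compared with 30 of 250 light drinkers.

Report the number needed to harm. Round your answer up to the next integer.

risk, heavy drinkers = 20/60 = 0.333333
risk, light drinkers = 30/250 = 0.120000
absolute risk difference = 0.213333
1 / 0.213333 = 4.688 → round up → 5

NNH: 5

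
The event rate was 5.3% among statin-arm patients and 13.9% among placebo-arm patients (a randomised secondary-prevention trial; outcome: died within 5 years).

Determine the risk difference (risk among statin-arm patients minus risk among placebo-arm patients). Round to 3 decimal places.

risk difference = 0.0530 − 0.1390 = -0.086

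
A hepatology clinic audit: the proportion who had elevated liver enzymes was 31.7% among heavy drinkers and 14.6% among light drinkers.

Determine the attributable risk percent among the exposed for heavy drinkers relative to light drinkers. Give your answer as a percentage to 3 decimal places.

AR% = (0.3170 − 0.1460) / 0.3170 = 0.5394 → 53.943%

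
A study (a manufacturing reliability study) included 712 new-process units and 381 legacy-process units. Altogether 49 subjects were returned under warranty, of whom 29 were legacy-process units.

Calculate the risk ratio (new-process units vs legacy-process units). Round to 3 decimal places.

RR ≈ 0.369

new-process units with the outcome: 49 − 29 = 20
new-process units without the outcome: 712 − 20 = 692
legacy-process units without the outcome: 381 − 29 = 352
risk, new-process units = 20/712 = 0.02809
risk, legacy-process units = 29/381 = 0.07612
RR = 0.02809 / 0.07612 = 0.369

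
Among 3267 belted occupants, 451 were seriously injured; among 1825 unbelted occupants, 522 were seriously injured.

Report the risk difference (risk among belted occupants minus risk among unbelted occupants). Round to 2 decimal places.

risk, belted occupants = 451/3267 = 0.1380
risk, unbelted occupants = 522/1825 = 0.2860
risk difference = 0.1380 − 0.2860 = -0.15

RD = -0.15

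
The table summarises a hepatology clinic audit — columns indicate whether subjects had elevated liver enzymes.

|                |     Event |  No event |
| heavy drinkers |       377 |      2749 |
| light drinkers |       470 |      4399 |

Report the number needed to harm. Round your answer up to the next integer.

risk, heavy drinkers = 377/3126 = 0.120601
risk, light drinkers = 470/4869 = 0.096529
absolute risk difference = 0.024072
1 / 0.024072 = 41.542 → round up → 42

42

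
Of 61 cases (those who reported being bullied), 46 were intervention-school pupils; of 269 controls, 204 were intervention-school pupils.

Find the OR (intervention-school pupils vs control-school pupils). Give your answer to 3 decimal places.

OR = (46 × 65) / (204 × 15) = 2990/3060 ≈ 0.977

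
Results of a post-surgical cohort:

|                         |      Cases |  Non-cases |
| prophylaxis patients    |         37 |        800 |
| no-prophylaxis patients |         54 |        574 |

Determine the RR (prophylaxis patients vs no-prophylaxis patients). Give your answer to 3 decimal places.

RR ≈ 0.514

risk, prophylaxis patients = 37/837 = 0.04421
risk, no-prophylaxis patients = 54/628 = 0.08599
RR = 0.04421 / 0.08599 = 0.514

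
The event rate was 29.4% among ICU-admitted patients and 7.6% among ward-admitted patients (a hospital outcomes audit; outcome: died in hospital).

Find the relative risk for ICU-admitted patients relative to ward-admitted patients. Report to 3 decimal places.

RR = 0.2940 / 0.0760 = 3.868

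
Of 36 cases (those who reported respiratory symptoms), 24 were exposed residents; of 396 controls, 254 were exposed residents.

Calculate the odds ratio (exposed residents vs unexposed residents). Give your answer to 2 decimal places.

odds, exposed residents = 24/254 = 0.0945
odds, unexposed residents = 12/142 = 0.0845
OR = 0.0945 / 0.0845 = 1.12

OR = 1.12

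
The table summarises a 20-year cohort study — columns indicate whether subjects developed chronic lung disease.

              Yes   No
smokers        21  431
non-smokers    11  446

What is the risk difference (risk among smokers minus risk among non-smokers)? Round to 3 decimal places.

risk, smokers = 21/452 = 0.04646
risk, non-smokers = 11/457 = 0.02407
risk difference = 0.04646 − 0.02407 = 0.022

RD ≈ 0.022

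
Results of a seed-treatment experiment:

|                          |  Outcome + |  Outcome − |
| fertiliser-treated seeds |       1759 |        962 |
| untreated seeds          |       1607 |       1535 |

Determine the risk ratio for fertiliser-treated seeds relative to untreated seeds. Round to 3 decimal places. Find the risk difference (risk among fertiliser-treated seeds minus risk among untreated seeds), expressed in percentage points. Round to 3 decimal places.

RR = 1.264; RD = 13.500

risk, fertiliser-treated seeds = 1759/2721 = 0.6465
risk, untreated seeds = 1607/3142 = 0.5115
RR = 0.6465 / 0.5115 = 1.264
risk difference = 0.6465 − 0.5115 = 0.1350 → 13.500 percentage points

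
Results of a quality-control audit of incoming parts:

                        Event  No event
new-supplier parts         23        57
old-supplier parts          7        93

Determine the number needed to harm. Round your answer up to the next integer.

5

risk, new-supplier parts = 23/80 = 0.287500
risk, old-supplier parts = 7/100 = 0.070000
absolute risk difference = 0.217500
1 / 0.217500 = 4.598 → round up → 5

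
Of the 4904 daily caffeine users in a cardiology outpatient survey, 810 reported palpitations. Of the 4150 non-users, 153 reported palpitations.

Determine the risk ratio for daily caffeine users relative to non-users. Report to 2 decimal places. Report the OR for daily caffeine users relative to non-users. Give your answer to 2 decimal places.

risk, daily caffeine users = 810/4904 = 0.16517
risk, non-users = 153/4150 = 0.03687
RR = 0.16517 / 0.03687 = 4.48
OR = (810 × 3997) / (4094 × 153) = 3237570/626382 ≈ 5.17

RR = 4.48; OR = 5.17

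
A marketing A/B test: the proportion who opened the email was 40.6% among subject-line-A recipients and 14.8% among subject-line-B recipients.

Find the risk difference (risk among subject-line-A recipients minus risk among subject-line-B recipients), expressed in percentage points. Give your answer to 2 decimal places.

RD ≈ 25.80

risk difference = 0.4060 − 0.1480 = 0.2580 → 25.80 percentage points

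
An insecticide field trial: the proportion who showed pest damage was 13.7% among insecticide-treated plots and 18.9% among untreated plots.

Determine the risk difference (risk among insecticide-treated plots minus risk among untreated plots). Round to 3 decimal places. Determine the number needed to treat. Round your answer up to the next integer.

risk difference = 0.1370 − 0.1890 = -0.052
absolute risk difference = 0.052000
1 / 0.052000 = 19.231 → round up → 20

RD = -0.052; NNT = 20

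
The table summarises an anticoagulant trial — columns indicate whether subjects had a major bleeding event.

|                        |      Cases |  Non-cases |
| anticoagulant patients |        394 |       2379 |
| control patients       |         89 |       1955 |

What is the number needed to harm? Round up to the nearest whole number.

risk, anticoagulant patients = 394/2773 = 0.142084
risk, control patients = 89/2044 = 0.043542
absolute risk difference = 0.098542
1 / 0.098542 = 10.148 → round up → 11

NNH = 11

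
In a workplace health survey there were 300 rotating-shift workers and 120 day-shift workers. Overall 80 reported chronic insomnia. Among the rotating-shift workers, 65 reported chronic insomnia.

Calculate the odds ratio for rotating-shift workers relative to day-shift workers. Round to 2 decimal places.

rotating-shift workers without the outcome: 300 − 65 = 235
day-shift workers with the outcome: 80 − 65 = 15
day-shift workers without the outcome: 120 − 15 = 105
odds, rotating-shift workers = 65/235 = 0.2766
odds, day-shift workers = 15/105 = 0.1429
OR = 0.2766 / 0.1429 = 1.94

1.94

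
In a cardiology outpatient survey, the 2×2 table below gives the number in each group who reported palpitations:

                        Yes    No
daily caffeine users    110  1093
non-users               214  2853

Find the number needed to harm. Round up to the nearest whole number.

risk, daily caffeine users = 110/1203 = 0.091438
risk, non-users = 214/3067 = 0.069775
absolute risk difference = 0.021663
1 / 0.021663 = 46.162 → round up → 47

NNH = 47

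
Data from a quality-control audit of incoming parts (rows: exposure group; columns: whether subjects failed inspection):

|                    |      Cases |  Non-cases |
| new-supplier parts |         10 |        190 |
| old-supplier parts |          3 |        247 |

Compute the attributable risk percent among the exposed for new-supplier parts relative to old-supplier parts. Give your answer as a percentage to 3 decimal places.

76.000%

risk, new-supplier parts = 10/200 = 0.05000
risk, old-supplier parts = 3/250 = 0.01200
AR% = (0.05000 − 0.01200) / 0.05000 = 0.7600 → 76.000%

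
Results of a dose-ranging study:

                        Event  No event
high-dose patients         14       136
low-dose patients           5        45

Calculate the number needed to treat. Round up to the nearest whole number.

risk, high-dose patients = 14/150 = 0.093333
risk, low-dose patients = 5/50 = 0.100000
absolute risk difference = 0.006667
1 / 0.006667 = 149.993 → round up → 150

150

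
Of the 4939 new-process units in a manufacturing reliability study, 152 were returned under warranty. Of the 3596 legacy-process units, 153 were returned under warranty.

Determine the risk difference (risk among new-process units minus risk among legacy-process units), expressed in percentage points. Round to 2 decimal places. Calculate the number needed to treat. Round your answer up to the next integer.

risk, new-process units = 152/4939 = 0.03078
risk, legacy-process units = 153/3596 = 0.04255
risk difference = 0.03078 − 0.04255 = -0.01177 → -1.18 percentage points
absolute risk difference = 0.011772
1 / 0.011772 = 84.947 → round up → 85

RD = -1.18; NNT = 85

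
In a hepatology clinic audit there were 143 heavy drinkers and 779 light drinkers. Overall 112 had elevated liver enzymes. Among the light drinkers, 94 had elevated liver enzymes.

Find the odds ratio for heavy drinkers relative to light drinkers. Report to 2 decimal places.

OR = 1.05

heavy drinkers with the outcome: 112 − 94 = 18
heavy drinkers without the outcome: 143 − 18 = 125
light drinkers without the outcome: 779 − 94 = 685
odds, heavy drinkers = 18/125 = 0.1440
odds, light drinkers = 94/685 = 0.1372
OR = 0.1440 / 0.1372 = 1.05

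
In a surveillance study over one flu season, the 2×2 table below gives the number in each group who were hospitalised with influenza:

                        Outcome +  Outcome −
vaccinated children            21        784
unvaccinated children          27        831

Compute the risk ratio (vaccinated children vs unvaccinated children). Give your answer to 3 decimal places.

RR = 0.829

risk, vaccinated children = 21/805 = 0.02609
risk, unvaccinated children = 27/858 = 0.03147
RR = 0.02609 / 0.03147 = 0.829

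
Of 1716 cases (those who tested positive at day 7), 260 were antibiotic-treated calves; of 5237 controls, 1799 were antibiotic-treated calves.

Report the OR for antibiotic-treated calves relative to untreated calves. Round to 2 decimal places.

OR = (260 × 3438) / (1799 × 1456) = 893880/2619344 ≈ 0.34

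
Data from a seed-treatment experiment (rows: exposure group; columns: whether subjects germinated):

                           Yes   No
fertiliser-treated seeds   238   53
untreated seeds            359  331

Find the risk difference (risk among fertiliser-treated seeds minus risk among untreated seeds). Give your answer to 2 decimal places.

0.30

risk, fertiliser-treated seeds = 238/291 = 0.8179
risk, untreated seeds = 359/690 = 0.5203
risk difference = 0.8179 − 0.5203 = 0.30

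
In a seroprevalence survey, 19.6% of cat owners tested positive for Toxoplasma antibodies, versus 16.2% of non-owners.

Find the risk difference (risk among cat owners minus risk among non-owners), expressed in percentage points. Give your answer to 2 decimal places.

risk difference = 0.1960 − 0.1620 = 0.0340 → 3.40 percentage points

RD ≈ 3.40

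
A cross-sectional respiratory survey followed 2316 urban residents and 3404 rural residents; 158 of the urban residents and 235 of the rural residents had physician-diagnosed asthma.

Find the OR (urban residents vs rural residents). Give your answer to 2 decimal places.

OR = (158 × 3169) / (2158 × 235) = 500702/507130 ≈ 0.99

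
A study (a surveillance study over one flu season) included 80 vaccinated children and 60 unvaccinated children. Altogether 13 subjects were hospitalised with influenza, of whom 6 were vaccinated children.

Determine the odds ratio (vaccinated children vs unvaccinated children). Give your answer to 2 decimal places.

vaccinated children without the outcome: 80 − 6 = 74
unvaccinated children with the outcome: 13 − 6 = 7
unvaccinated children without the outcome: 60 − 7 = 53
odds, vaccinated children = 6/74 = 0.0811
odds, unvaccinated children = 7/53 = 0.1321
OR = 0.0811 / 0.1321 = 0.61

OR ≈ 0.61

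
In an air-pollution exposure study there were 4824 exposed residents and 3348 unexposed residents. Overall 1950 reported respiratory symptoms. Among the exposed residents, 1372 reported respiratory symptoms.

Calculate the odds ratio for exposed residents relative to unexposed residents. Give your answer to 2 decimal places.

OR = 1.90

exposed residents without the outcome: 4824 − 1372 = 3452
unexposed residents with the outcome: 1950 − 1372 = 578
unexposed residents without the outcome: 3348 − 578 = 2770
odds, exposed residents = 1372/3452 = 0.3975
odds, unexposed residents = 578/2770 = 0.2087
OR = 0.3975 / 0.2087 = 1.90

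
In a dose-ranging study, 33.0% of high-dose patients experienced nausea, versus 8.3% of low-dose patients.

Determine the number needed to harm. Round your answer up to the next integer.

NNH: 5

absolute risk difference = 0.247000
1 / 0.247000 = 4.049 → round up → 5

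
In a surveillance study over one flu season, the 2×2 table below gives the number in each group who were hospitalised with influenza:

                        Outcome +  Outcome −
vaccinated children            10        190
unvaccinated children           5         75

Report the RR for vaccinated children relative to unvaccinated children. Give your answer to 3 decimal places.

risk, vaccinated children = 10/200 = 0.0500
risk, unvaccinated children = 5/80 = 0.0625
RR = 0.0500 / 0.0625 = 0.800

0.800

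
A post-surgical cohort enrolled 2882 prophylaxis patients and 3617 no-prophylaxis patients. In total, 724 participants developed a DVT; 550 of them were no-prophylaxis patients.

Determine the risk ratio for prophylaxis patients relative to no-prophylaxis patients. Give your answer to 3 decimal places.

prophylaxis patients with the outcome: 724 − 550 = 174
prophylaxis patients without the outcome: 2882 − 174 = 2708
no-prophylaxis patients without the outcome: 3617 − 550 = 3067
risk, prophylaxis patients = 174/2882 = 0.0604
risk, no-prophylaxis patients = 550/3617 = 0.1521
RR = 0.0604 / 0.1521 = 0.397

0.397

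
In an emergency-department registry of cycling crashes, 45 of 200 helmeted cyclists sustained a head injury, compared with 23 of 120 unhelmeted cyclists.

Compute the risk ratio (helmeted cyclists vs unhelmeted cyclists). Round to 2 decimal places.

1.17

risk, helmeted cyclists = 45/200 = 0.2250
risk, unhelmeted cyclists = 23/120 = 0.1917
RR = 0.2250 / 0.1917 = 1.17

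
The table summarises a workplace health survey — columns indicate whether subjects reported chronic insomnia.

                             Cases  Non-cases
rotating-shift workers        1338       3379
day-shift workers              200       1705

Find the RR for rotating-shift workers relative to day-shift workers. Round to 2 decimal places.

RR: 2.70

risk, rotating-shift workers = 1338/4717 = 0.2837
risk, day-shift workers = 200/1905 = 0.1050
RR = 0.2837 / 0.1050 = 2.70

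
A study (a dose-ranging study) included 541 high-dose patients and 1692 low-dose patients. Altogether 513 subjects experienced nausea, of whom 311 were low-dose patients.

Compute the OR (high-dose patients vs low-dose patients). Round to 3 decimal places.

high-dose patients with the outcome: 513 − 311 = 202
high-dose patients without the outcome: 541 − 202 = 339
low-dose patients without the outcome: 1692 − 311 = 1381
odds, high-dose patients = 202/339 = 0.5959
odds, low-dose patients = 311/1381 = 0.2252
OR = 0.5959 / 0.2252 = 2.646

2.646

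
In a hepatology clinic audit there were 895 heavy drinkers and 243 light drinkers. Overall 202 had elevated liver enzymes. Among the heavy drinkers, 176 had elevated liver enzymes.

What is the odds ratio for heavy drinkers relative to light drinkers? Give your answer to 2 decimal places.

2.04

heavy drinkers without the outcome: 895 − 176 = 719
light drinkers with the outcome: 202 − 176 = 26
light drinkers without the outcome: 243 − 26 = 217
odds, heavy drinkers = 176/719 = 0.2448
odds, light drinkers = 26/217 = 0.1198
OR = 0.2448 / 0.1198 = 2.04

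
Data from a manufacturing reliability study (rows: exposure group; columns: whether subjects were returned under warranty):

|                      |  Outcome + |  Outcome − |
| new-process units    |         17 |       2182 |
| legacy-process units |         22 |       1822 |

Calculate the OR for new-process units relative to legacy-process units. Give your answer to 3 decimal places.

OR = (17 × 1822) / (2182 × 22) = 30974/48004 ≈ 0.645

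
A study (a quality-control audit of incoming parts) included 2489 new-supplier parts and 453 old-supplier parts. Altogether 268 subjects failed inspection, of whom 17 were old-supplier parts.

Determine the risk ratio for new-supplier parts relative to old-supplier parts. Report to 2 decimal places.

2.69

new-supplier parts with the outcome: 268 − 17 = 251
new-supplier parts without the outcome: 2489 − 251 = 2238
old-supplier parts without the outcome: 453 − 17 = 436
risk, new-supplier parts = 251/2489 = 0.10084
risk, old-supplier parts = 17/453 = 0.03753
RR = 0.10084 / 0.03753 = 2.69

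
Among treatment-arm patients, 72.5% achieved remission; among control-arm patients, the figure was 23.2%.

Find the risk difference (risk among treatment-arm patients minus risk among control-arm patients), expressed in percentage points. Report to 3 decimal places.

risk difference = 0.7250 − 0.2320 = 0.4930 → 49.300 percentage points

RD = 49.300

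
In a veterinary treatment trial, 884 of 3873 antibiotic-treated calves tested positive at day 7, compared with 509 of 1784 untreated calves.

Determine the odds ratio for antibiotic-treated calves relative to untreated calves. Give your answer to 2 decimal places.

OR = (884 × 1275) / (2989 × 509) = 1127100/1521401 ≈ 0.74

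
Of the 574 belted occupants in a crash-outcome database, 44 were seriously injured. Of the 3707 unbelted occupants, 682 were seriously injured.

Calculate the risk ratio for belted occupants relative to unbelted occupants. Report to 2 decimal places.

risk, belted occupants = 44/574 = 0.0767
risk, unbelted occupants = 682/3707 = 0.1840
RR = 0.0767 / 0.1840 = 0.42

RR: 0.42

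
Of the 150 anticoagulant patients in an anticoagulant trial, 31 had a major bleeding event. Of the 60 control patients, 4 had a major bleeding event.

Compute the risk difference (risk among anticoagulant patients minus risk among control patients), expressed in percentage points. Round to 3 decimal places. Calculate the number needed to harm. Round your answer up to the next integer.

risk, anticoagulant patients = 31/150 = 0.2067
risk, control patients = 4/60 = 0.0667
risk difference = 0.2067 − 0.0667 = 0.1400 → 14.000 percentage points
absolute risk difference = 0.140000
1 / 0.140000 = 7.143 → round up → 8

RD = 14.000; NNH = 8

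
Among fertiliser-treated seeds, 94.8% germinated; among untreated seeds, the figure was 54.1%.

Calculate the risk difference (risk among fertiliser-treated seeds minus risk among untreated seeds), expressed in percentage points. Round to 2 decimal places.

40.70

risk difference = 0.9480 − 0.5410 = 0.4070 → 40.70 percentage points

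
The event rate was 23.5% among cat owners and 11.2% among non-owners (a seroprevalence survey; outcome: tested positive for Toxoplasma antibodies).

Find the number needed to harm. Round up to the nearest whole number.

absolute risk difference = 0.123000
1 / 0.123000 = 8.130 → round up → 9

NNH ≈ 9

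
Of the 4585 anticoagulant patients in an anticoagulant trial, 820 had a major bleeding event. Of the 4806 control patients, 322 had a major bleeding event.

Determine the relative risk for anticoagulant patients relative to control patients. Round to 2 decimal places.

RR = 2.67

risk, anticoagulant patients = 820/4585 = 0.1788
risk, control patients = 322/4806 = 0.0670
RR = 0.1788 / 0.0670 = 2.67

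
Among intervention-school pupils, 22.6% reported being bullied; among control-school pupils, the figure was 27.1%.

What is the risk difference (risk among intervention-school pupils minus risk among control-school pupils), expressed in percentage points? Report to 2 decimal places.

risk difference = 0.2260 − 0.2710 = -0.0450 → -4.50 percentage points

RD: -4.50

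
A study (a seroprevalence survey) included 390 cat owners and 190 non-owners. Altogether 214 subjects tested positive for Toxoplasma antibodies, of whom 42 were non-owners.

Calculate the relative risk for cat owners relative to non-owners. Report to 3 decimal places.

cat owners with the outcome: 214 − 42 = 172
cat owners without the outcome: 390 − 172 = 218
non-owners without the outcome: 190 − 42 = 148
risk, cat owners = 172/390 = 0.4410
risk, non-owners = 42/190 = 0.2211
RR = 0.4410 / 0.2211 = 1.995

1.995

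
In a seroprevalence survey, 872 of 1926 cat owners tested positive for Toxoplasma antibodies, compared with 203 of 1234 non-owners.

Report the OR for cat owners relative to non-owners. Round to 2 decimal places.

OR = (872 × 1031) / (1054 × 203) = 899032/213962 ≈ 4.20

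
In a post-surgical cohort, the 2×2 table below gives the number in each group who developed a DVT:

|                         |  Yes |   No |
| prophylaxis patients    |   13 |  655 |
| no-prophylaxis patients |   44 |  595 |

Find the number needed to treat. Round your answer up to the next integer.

NNT = 21

risk, prophylaxis patients = 13/668 = 0.019461
risk, no-prophylaxis patients = 44/639 = 0.068858
absolute risk difference = 0.049397
1 / 0.049397 = 20.244 → round up → 21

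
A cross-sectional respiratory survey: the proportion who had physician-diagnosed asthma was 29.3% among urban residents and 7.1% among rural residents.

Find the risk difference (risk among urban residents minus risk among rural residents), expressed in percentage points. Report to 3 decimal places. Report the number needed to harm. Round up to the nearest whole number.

RD = 22.200; NNH = 5

risk difference = 0.2930 − 0.0710 = 0.2220 → 22.200 percentage points
absolute risk difference = 0.222000
1 / 0.222000 = 4.505 → round up → 5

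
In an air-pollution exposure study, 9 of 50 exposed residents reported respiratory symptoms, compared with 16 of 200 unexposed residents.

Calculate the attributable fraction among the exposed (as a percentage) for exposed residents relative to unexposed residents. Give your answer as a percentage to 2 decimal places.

risk, exposed residents = 9/50 = 0.1800
risk, unexposed residents = 16/200 = 0.0800
AR% = (0.1800 − 0.0800) / 0.1800 = 0.5556 → 55.56%

55.56%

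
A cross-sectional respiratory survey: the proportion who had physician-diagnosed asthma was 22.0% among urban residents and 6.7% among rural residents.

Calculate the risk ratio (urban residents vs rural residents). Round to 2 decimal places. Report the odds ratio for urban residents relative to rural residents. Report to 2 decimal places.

RR = 3.28; OR = 3.93

RR = 0.2200 / 0.0670 = 3.28
odds, urban residents = 0.2200/0.7800 = 0.2821
odds, rural residents = 0.0670/0.9330 = 0.0718
OR = 0.2821 / 0.0718 = 3.93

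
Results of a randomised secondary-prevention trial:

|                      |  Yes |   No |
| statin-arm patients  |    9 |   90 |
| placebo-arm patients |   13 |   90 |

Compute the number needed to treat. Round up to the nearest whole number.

29

risk, statin-arm patients = 9/99 = 0.090909
risk, placebo-arm patients = 13/103 = 0.126214
absolute risk difference = 0.035305
1 / 0.035305 = 28.325 → round up → 29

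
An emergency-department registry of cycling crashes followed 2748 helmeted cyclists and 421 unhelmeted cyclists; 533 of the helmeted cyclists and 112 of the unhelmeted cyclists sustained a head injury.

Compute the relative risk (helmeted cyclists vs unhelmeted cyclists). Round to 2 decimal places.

risk, helmeted cyclists = 533/2748 = 0.1940
risk, unhelmeted cyclists = 112/421 = 0.2660
RR = 0.1940 / 0.2660 = 0.73

RR = 0.73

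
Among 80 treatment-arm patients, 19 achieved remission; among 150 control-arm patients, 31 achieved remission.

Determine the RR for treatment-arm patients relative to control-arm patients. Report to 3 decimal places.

risk, treatment-arm patients = 19/80 = 0.2375
risk, control-arm patients = 31/150 = 0.2067
RR = 0.2375 / 0.2067 = 1.149

RR: 1.149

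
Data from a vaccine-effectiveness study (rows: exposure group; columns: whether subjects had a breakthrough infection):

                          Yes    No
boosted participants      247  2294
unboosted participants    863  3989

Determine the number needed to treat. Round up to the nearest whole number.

13

risk, boosted participants = 247/2541 = 0.097206
risk, unboosted participants = 863/4852 = 0.177865
absolute risk difference = 0.080659
1 / 0.080659 = 12.398 → round up → 13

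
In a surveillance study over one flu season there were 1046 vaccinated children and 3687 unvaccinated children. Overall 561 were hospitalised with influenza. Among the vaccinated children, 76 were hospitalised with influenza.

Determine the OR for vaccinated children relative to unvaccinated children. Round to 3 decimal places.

OR = 0.517

vaccinated children without the outcome: 1046 − 76 = 970
unvaccinated children with the outcome: 561 − 76 = 485
unvaccinated children without the outcome: 3687 − 485 = 3202
odds, vaccinated children = 76/970 = 0.0784
odds, unvaccinated children = 485/3202 = 0.1515
OR = 0.0784 / 0.1515 = 0.517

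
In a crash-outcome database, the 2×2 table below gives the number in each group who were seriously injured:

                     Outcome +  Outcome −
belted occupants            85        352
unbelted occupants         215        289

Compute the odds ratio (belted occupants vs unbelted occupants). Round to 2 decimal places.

OR = (85 × 289) / (352 × 215) = 24565/75680 ≈ 0.32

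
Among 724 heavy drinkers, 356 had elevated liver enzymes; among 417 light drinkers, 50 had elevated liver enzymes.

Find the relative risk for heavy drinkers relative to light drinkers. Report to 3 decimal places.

risk, heavy drinkers = 356/724 = 0.4917
risk, light drinkers = 50/417 = 0.1199
RR = 0.4917 / 0.1199 = 4.101

4.101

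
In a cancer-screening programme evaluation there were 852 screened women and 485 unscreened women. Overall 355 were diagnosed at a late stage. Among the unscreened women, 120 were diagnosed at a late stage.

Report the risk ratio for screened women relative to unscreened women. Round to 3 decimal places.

1.115

screened women with the outcome: 355 − 120 = 235
screened women without the outcome: 852 − 235 = 617
unscreened women without the outcome: 485 − 120 = 365
risk, screened women = 235/852 = 0.2758
risk, unscreened women = 120/485 = 0.2474
RR = 0.2758 / 0.2474 = 1.115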